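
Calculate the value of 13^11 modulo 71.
Using repeated squaring. 11 = 8 + 2 + 1 (binary 1011). Repeated squaring mod 71: 13^1 ≡ 13; 13^2 ≡ 13² = 169 ≡ 27; 13^4 ≡ 27² = 729 ≡ 19; 13^8 ≡ 19² = 361 ≡ 6. Multiply: 13^11 = 13^8 × 13^2 × 13^1 ≡ 6 × 27 × 13 (mod 71): 6 × 27 = 162 ≡ 20; 20 × 13 = 260 ≡ 47. So 13^11 ≡ 47 (mod 71).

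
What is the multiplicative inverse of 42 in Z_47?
28

Using Extended Euclidean Algorithm:
gcd(42, 47) = 1
Bezout coefficients: 42 × -19 + 47 × 17 = 1
So 42 × -19 ≡ 1 (mod 47)
The inverse is -19 mod 47 = 28
Verification: 42 × 28 = 1176 = 25 × 47 + 1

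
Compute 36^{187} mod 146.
142

Using successive squaring:
Binary expansion of 187: 10111011
Powers of 36 mod 146 (each is the square of the previous):
  36^1 ≡ 36 (mod 146)
  36^2 ≡ 36² = 1296 ≡ 128 (mod 146)
  36^4 ≡ 128² = 16384 ≡ 32 (mod 146)
  36^8 ≡ 32² = 1024 ≡ 2 (mod 146)
  36^16 ≡ 2² = 4 ≡ 4 (mod 146)
  36^32 ≡ 4² = 16 ≡ 16 (mod 146)
  36^64 ≡ 16² = 256 ≡ 110 (mod 146)
  36^128 ≡ 110² = 12100 ≡ 128 (mod 146)
187 = 128 + 32 + 16 + 8 + 2 + 1, so 36^187 = 36^128 × 36^32 × 36^16 × 36^8 × 36^2 × 36^1 ≡ 128 × 16 × 4 × 2 × 128 × 36 (mod 146)
Multiplying step by step:
  128 × 16 = 2048 ≡ 4 (mod 146)
  4 × 4 = 16 ≡ 16 (mod 146)
  16 × 2 = 32 ≡ 32 (mod 146)
  32 × 128 = 4096 ≡ 8 (mod 146)
  8 × 36 = 288 ≡ 142 (mod 146)
Result: 36^187 ≡ 142 (mod 146)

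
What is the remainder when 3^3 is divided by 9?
3 = 2 + 1 (binary 11). Repeated squaring mod 9: 3^1 ≡ 3; 3^2 ≡ 3² = 9 ≡ 0. Multiply: 3^3 = 3^2 × 3^1 ≡ 0 × 3 (mod 9): 0 × 3 = 0 ≡ 0. So 3^3 ≡ 0 (mod 9).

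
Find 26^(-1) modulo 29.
19

Using Extended Euclidean Algorithm:
gcd(26, 29) = 1
Bezout coefficients: 26 × -10 + 29 × 9 = 1
So 26 × -10 ≡ 1 (mod 29)
The inverse is -10 mod 29 = 19
Verification: 26 × 19 = 494 = 17 × 29 + 1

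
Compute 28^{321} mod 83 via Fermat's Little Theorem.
29

By Fermat's Little Theorem, a^(p-1) ≡ 1 (mod p) for prime p and gcd(a, p) = 1
Here p = 83, so 28^82 ≡ 1 (mod 83)
We can reduce the exponent: 321 mod 82 = 75
So 28^321 ≡ 28^75 (mod 83)
Computing: 28^75 mod 83 = 29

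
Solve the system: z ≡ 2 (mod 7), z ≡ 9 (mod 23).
M = 7 × 23 = 161. M₁ = 23, y₁ ≡ 4 (mod 7). M₂ = 7, y₂ ≡ 10 (mod 23). z = 2×23×4 + 9×7×10 ≡ 9 (mod 161)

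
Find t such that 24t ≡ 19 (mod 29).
2

Since gcd(24, 29) = 1 divides 19, a solution exists.
Multiply both sides by the inverse of 24 mod 29:
  24^(-1) mod 29 = 23
  x ≡ 23 × 19 ≡ 437 ≡ 2 (mod 29)
Verification: 24 × 2 = 48 = 1 × 29 + 19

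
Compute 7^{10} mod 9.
7

Using successive squaring:
Binary expansion of 10: 1010
Powers of 7 mod 9 (each is the square of the previous):
  7^1 ≡ 7 (mod 9)
  7^2 ≡ 7² = 49 ≡ 4 (mod 9)
  7^4 ≡ 4² = 16 ≡ 7 (mod 9)
  7^8 ≡ 7² = 49 ≡ 4 (mod 9)
10 = 8 + 2, so 7^10 = 7^8 × 7^2 ≡ 4 × 4 (mod 9)
Multiplying step by step:
  4 × 4 = 16 ≡ 7 (mod 9)
Result: 7^10 ≡ 7 (mod 9)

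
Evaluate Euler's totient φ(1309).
960

Prime factorization: 1309 = 7 × 11 × 17
Using the formula φ(n) = n × Π(1 - 1/p) for each prime factor p:
φ(1309) = 1309 × (1 - 1/7) × (1 - 1/11) × (1 - 1/17)
φ(1309) = 960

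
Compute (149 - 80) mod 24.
21

(149 - 80) = 69
69 mod 24 = 21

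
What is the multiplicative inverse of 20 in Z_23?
20^(-1) ≡ 15 (mod 23). Verification: 20 × 15 = 300 ≡ 1 (mod 23)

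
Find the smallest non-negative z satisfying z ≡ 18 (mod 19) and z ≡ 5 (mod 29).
M = 19 × 29 = 551. M₁ = 29, y₁ ≡ 2 (mod 19). M₂ = 19, y₂ ≡ 26 (mod 29). z = 18×29×2 + 5×19×26 ≡ 208 (mod 551)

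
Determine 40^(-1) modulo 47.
40^(-1) ≡ 20 (mod 47). Verification: 40 × 20 = 800 ≡ 1 (mod 47)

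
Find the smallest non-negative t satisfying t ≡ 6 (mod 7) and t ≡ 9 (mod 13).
M = 7 × 13 = 91. M₁ = 13, y₁ ≡ 6 (mod 7). M₂ = 7, y₂ ≡ 2 (mod 13). t = 6×13×6 + 9×7×2 ≡ 48 (mod 91)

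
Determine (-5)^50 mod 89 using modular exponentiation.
Using repeated squaring. (-5) ≡ 84 (mod 89). 50 = 32 + 16 + 2 (binary 110010). Repeated squaring mod 89: 84^1 ≡ 84; 84^2 ≡ 84² = 7056 ≡ 25; 84^4 ≡ 25² = 625 ≡ 2; 84^8 ≡ 2² = 4 ≡ 4; 84^16 ≡ 4² = 16 ≡ 16; 84^32 ≡ 16² = 256 ≡ 78. Multiply: (-5)^50 ≡ 84^32 × 84^16 × 84^2 ≡ 78 × 16 × 25 (mod 89): 78 × 16 = 1248 ≡ 2; 2 × 25 = 50 ≡ 50. So (-5)^50 ≡ 50 (mod 89).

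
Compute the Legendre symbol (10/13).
(10/13) = 10^{6} mod 13 = 1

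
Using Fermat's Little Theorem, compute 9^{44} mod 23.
1

By Fermat's Little Theorem, a^(p-1) ≡ 1 (mod p) for prime p and gcd(a, p) = 1
Here p = 23, so 9^22 ≡ 1 (mod 23)
We can reduce the exponent: 44 mod 22 = 0
So 9^44 ≡ 9^0 (mod 23)
Computing: 9^0 mod 23 = 1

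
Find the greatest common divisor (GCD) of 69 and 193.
1

Using the Euclidean algorithm:
69 = 0 × 193 + 69
193 = 2 × 69 + 55
69 = 1 × 55 + 14
55 = 3 × 14 + 13
14 = 1 × 13 + 1
13 = 13 × 1 + 0

GCD(69, 193) = 1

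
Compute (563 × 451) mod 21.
2

(563 × 451) = 253913
253913 mod 21 = 2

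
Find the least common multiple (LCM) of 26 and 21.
546

First find GCD(26, 21) using the Euclidean algorithm:
26 = 1 × 21 + 5
21 = 4 × 5 + 1
5 = 5 × 1 + 0
GCD(26, 21) = 1

LCM formula: LCM(a, b) = (a × b) / GCD(a, b)
LCM(26, 21) = (26 × 21) / 1
LCM(26, 21) = 546 / 1
LCM(26, 21) = 546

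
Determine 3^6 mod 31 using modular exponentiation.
6 = 4 + 2 (binary 110). Repeated squaring mod 31: 3^1 ≡ 3; 3^2 ≡ 3² = 9 ≡ 9; 3^4 ≡ 9² = 81 ≡ 19. Multiply: 3^6 = 3^4 × 3^2 ≡ 19 × 9 (mod 31): 19 × 9 = 171 ≡ 16. So 3^6 ≡ 16 (mod 31).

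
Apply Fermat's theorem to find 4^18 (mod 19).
By Fermat's Little Theorem, 4^{18} ≡ 1 (mod 19) since 19 is prime and gcd(4, 19) = 1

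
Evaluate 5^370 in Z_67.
Using Fermat: 5^{66} ≡ 1 (mod 67). 370 ≡ 40 (mod 66). So 5^{370} ≡ 5^{40} ≡ 64 (mod 67)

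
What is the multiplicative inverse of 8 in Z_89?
78

Using Extended Euclidean Algorithm:
gcd(8, 89) = 1
Bezout coefficients: 8 × -11 + 89 × 1 = 1
So 8 × -11 ≡ 1 (mod 89)
The inverse is -11 mod 89 = 78
Verification: 8 × 78 = 624 = 7 × 89 + 1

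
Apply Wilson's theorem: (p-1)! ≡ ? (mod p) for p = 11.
By Wilson's theorem, (10)! ≡ -1 ≡ 10 (mod 11)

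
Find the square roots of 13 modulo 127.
The square roots of 13 mod 127 are 34 and 93. Verify: 34² = 1156 ≡ 13 (mod 127)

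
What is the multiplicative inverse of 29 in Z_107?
48

Using Extended Euclidean Algorithm:
gcd(29, 107) = 1
Bezout coefficients: 29 × 48 + 107 × -13 = 1
So 29 × 48 ≡ 1 (mod 107)
The inverse is 48 mod 107 = 48
Verification: 29 × 48 = 1392 = 13 × 107 + 1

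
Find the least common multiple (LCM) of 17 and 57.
969

First find GCD(17, 57) using the Euclidean algorithm:
17 = 0 × 57 + 17
57 = 3 × 17 + 6
17 = 2 × 6 + 5
6 = 1 × 5 + 1
5 = 5 × 1 + 0
GCD(17, 57) = 1

LCM formula: LCM(a, b) = (a × b) / GCD(a, b)
LCM(17, 57) = (17 × 57) / 1
LCM(17, 57) = 969 / 1
LCM(17, 57) = 969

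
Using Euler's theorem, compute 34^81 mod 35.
By Euler: 34^{24} ≡ 1 (mod 35) since gcd(34, 35) = 1. 81 = 3×24 + 9. So 34^{81} ≡ 34^{9} ≡ 34 (mod 35)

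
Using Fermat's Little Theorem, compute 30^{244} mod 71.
45

By Fermat's Little Theorem, a^(p-1) ≡ 1 (mod p) for prime p and gcd(a, p) = 1
Here p = 71, so 30^70 ≡ 1 (mod 71)
We can reduce the exponent: 244 mod 70 = 34
So 30^244 ≡ 30^34 (mod 71)
Computing: 30^34 mod 71 = 45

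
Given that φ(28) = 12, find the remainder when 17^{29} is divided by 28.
By Euler: 17^{12} ≡ 1 (mod 28) since gcd(17, 28) = 1. 29 = 2×12 + 5. So 17^{29} ≡ 17^{5} ≡ 5 (mod 28)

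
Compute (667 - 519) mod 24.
4

(667 - 519) = 148
148 mod 24 = 4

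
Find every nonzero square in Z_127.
QRs mod 127: {1, 2, 4, 8, 9, 11, 13, 15, 16, 17, 18, 19, 21, 22, 25, 26, 30, 31, 32, 34, 35, 36, 37, 38, 41, 42, 44, 47, 49, 50, 52, 60, 61, 62, 64, 68, 69, 70, 71, 72, 73, 74, 76, 79, 81, 82, 84, 87, 88, 94, 98, 99, 100, 103, 104, 107, 113, 115, 117, 120, 121, 122, 124}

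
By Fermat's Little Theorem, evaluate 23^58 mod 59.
By Fermat's Little Theorem, 23^{58} ≡ 1 (mod 59) since 59 is prime and gcd(23, 59) = 1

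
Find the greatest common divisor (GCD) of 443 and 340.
1

Using the Euclidean algorithm:
443 = 1 × 340 + 103
340 = 3 × 103 + 31
103 = 3 × 31 + 10
31 = 3 × 10 + 1
10 = 10 × 1 + 0

GCD(443, 340) = 1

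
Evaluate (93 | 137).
(93/137) = 93^{68} mod 137 = 1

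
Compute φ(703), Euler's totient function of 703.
648

Prime factorization: 703 = 19 × 37
Using the formula φ(n) = n × Π(1 - 1/p) for each prime factor p:
φ(703) = 703 × (1 - 1/19) × (1 - 1/37)
φ(703) = 648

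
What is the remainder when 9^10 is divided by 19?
10 = 8 + 2 (binary 1010). Repeated squaring mod 19: 9^1 ≡ 9; 9^2 ≡ 9² = 81 ≡ 5; 9^4 ≡ 5² = 25 ≡ 6; 9^8 ≡ 6² = 36 ≡ 17. Multiply: 9^10 = 9^8 × 9^2 ≡ 17 × 5 (mod 19): 17 × 5 = 85 ≡ 9. So 9^10 ≡ 9 (mod 19).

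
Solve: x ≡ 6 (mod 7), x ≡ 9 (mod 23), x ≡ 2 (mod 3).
M = 7 × 23 × 3 = 483. M₁ = 69, y₁ ≡ 6 (mod 7). M₂ = 21, y₂ ≡ 11 (mod 23). M₃ = 161, y₃ ≡ 2 (mod 3). x = 6×69×6 + 9×21×11 + 2×161×2 ≡ 377 (mod 483)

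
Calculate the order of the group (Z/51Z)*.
32

Prime factorization: 51 = 3 × 17
Using the formula φ(n) = n × Π(1 - 1/p) for each prime factor p:
φ(51) = 51 × (1 - 1/3) × (1 - 1/17)
φ(51) = 32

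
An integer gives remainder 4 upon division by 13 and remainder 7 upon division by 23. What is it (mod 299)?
M = 13 × 23 = 299. M₁ = 23, y₁ ≡ 4 (mod 13). M₂ = 13, y₂ ≡ 16 (mod 23). z = 4×23×4 + 7×13×16 ≡ 30 (mod 299). The smallest positive such number is 30.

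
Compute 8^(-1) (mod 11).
8^(-1) ≡ 7 (mod 11). Verification: 8 × 7 = 56 ≡ 1 (mod 11)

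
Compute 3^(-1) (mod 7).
5

Using Extended Euclidean Algorithm:
gcd(3, 7) = 1
Bezout coefficients: 3 × -2 + 7 × 1 = 1
So 3 × -2 ≡ 1 (mod 7)
The inverse is -2 mod 7 = 5
Verification: 3 × 5 = 15 = 2 × 7 + 1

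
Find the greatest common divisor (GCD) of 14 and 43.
1

Using the Euclidean algorithm:
14 = 0 × 43 + 14
43 = 3 × 14 + 1
14 = 14 × 1 + 0

GCD(14, 43) = 1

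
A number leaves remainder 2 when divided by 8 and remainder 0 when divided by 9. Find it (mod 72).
M = 8 × 9 = 72. M₁ = 9, y₁ ≡ 1 (mod 8). M₂ = 8, y₂ ≡ 8 (mod 9). t = 2×9×1 + 0×8×8 ≡ 18 (mod 72)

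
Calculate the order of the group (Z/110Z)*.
40

Prime factorization: 110 = 2 × 5 × 11
Using the formula φ(n) = n × Π(1 - 1/p) for each prime factor p:
φ(110) = 110 × (1 - 1/2) × (1 - 1/5) × (1 - 1/11)
φ(110) = 40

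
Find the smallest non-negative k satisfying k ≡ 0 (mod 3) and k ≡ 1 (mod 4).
M = 3 × 4 = 12. M₁ = 4, y₁ ≡ 1 (mod 3). M₂ = 3, y₂ ≡ 3 (mod 4). k = 0×4×1 + 1×3×3 ≡ 9 (mod 12)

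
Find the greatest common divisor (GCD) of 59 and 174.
1

Using the Euclidean algorithm:
59 = 0 × 174 + 59
174 = 2 × 59 + 56
59 = 1 × 56 + 3
56 = 18 × 3 + 2
3 = 1 × 2 + 1
2 = 2 × 1 + 0

GCD(59, 174) = 1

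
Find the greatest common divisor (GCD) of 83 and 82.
1

Using the Euclidean algorithm:
83 = 1 × 82 + 1
82 = 82 × 1 + 0

GCD(83, 82) = 1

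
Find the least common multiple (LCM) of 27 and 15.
135

First find GCD(27, 15) using the Euclidean algorithm:
27 = 1 × 15 + 12
15 = 1 × 12 + 3
12 = 4 × 3 + 0
GCD(27, 15) = 3

LCM formula: LCM(a, b) = (a × b) / GCD(a, b)
LCM(27, 15) = (27 × 15) / 3
LCM(27, 15) = 405 / 3
LCM(27, 15) = 135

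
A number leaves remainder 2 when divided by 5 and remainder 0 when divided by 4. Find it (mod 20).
M = 5 × 4 = 20. M₁ = 4, y₁ ≡ 4 (mod 5). M₂ = 5, y₂ ≡ 1 (mod 4). n = 2×4×4 + 0×5×1 ≡ 12 (mod 20)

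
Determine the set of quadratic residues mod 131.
QRs mod 131: {1, 3, 4, 5, 7, 9, 11, 12, 13, 15, 16, 20, 21, 25, 27, 28, 33, 34, 35, 36, 38, 39, 41, 43, 44, 45, 46, 48, 49, 52, 53, 55, 58, 59, 60, 61, 62, 63, 64, 65, 74, 75, 77, 80, 81, 84, 89, 91, 94, 99, 100, 101, 102, 105, 107, 108, 109, 112, 113, 114, 117, 121, 123, 125, 129}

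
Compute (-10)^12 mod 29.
Using repeated squaring. (-10) ≡ 19 (mod 29). 12 = 8 + 4 (binary 1100). Repeated squaring mod 29: 19^1 ≡ 19; 19^2 ≡ 19² = 361 ≡ 13; 19^4 ≡ 13² = 169 ≡ 24; 19^8 ≡ 24² = 576 ≡ 25. Multiply: (-10)^12 ≡ 19^8 × 19^4 ≡ 25 × 24 (mod 29): 25 × 24 = 600 ≡ 20. So (-10)^12 ≡ 20 (mod 29).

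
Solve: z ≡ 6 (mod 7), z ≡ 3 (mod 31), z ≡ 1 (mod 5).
M = 7 × 31 × 5 = 1085. M₁ = 155, y₁ ≡ 1 (mod 7). M₂ = 35, y₂ ≡ 8 (mod 31). M₃ = 217, y₃ ≡ 3 (mod 5). z = 6×155×1 + 3×35×8 + 1×217×3 ≡ 251 (mod 1085)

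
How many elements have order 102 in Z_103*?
Number of primitive roots mod 103 = φ(102) = 32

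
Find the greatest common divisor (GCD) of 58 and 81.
1

Using the Euclidean algorithm:
58 = 0 × 81 + 58
81 = 1 × 58 + 23
58 = 2 × 23 + 12
23 = 1 × 12 + 11
12 = 1 × 11 + 1
11 = 11 × 1 + 0

GCD(58, 81) = 1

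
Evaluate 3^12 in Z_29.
Using repeated squaring. 12 = 8 + 4 (binary 1100). Repeated squaring mod 29: 3^1 ≡ 3; 3^2 ≡ 3² = 9 ≡ 9; 3^4 ≡ 9² = 81 ≡ 23; 3^8 ≡ 23² = 529 ≡ 7. Multiply: 3^12 = 3^8 × 3^4 ≡ 7 × 23 (mod 29): 7 × 23 = 161 ≡ 16. So 3^12 ≡ 16 (mod 29).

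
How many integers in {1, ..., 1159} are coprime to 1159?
1080

Prime factorization: 1159 = 19 × 61
Using the formula φ(n) = n × Π(1 - 1/p) for each prime factor p:
φ(1159) = 1159 × (1 - 1/19) × (1 - 1/61)
φ(1159) = 1080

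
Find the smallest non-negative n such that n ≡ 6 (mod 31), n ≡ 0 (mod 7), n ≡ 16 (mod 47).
9275

Using the Chinese Remainder Theorem:
M = product of moduli = 10199
For equation 1: M_1 = 329, 329 ≡ 19 (mod 31), inverse of 329 mod 31 is 18 (check: 19 × 18 = 342 ≡ 1 (mod 31))
For equation 2: M_2 = 1457, 1457 ≡ 1 (mod 7), inverse of 1457 mod 7 is 1 (check: 1 × 1 = 1 ≡ 1 (mod 7))
For equation 3: M_3 = 217, 217 ≡ 29 (mod 47), inverse of 217 mod 47 is 13 (check: 29 × 13 = 377 ≡ 1 (mod 47))
Combine: n ≡ Σ r_i×M_i×(M_i⁻¹ mod m_i) = 6×329×18 + 0×1457×1 + 16×217×13 = 35532 + 0 + 45136 = 80668
80668 mod 10199 = 9275
n ≡ 9275 (mod 10199)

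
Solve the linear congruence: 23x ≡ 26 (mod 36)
34

Since gcd(23, 36) = 1 divides 26, a solution exists.
Multiply both sides by the inverse of 23 mod 36:
  23^(-1) mod 36 = 11
  x ≡ 11 × 26 ≡ 286 ≡ 34 (mod 36)
Verification: 23 × 34 = 782 = 21 × 36 + 26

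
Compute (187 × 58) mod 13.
4

(187 × 58) = 10846
10846 mod 13 = 4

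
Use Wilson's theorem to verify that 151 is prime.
(150)! mod 151 = 150. Since this equals -1 (mod 151), Wilson confirms 151 is prime.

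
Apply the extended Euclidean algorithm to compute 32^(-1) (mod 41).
Extended GCD: 32(9) + 41(-7) = 1. So 32^(-1) ≡ 9 ≡ 9 (mod 41). Verify: 32 × 9 = 288 ≡ 1 (mod 41)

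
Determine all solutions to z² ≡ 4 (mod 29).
The square roots of 4 mod 29 are 27 and 2. Verify: 27² = 729 ≡ 4 (mod 29)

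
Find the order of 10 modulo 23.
Powers of 10 mod 23: 10^1≡10, 10^2≡8, 10^3≡11, 10^4≡18, 10^5≡19, 10^6≡6, 10^7≡14, 10^8≡2, 10^9≡20, 10^10≡16, 10^11≡22, 10^12≡13, 10^13≡15, 10^14≡12, 10^15≡5, 10^16≡4, 10^17≡17, 10^18≡9, 10^19≡21, 10^20≡3, 10^21≡7, 10^22≡1. Order = 22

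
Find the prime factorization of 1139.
17 × 67

Divide by primes starting from smallest:
1139 ÷ 17 = 67
67 ÷ 67 = 1

1139 = 17 × 67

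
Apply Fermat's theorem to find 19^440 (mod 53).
By Fermat: 19^{52} ≡ 1 (mod 53). 440 ≡ 24 (mod 52). So 19^{440} ≡ 19^{24} ≡ 16 (mod 53)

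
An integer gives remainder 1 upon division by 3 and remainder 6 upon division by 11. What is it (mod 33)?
M = 3 × 11 = 33. M₁ = 11, y₁ ≡ 2 (mod 3). M₂ = 3, y₂ ≡ 4 (mod 11). z = 1×11×2 + 6×3×4 ≡ 28 (mod 33). The smallest positive such number is 28.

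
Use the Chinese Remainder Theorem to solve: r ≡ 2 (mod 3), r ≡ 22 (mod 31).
M = 3 × 31 = 93. M₁ = 31, y₁ ≡ 1 (mod 3). M₂ = 3, y₂ ≡ 21 (mod 31). r = 2×31×1 + 22×3×21 ≡ 53 (mod 93)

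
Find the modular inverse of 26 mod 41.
26^(-1) ≡ 30 (mod 41). Verification: 26 × 30 = 780 ≡ 1 (mod 41)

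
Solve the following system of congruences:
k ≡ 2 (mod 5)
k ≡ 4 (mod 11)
37

Using the Chinese Remainder Theorem:
M = product of moduli = 55
For equation 1: M_1 = 11, 11 ≡ 1 (mod 5), inverse of 11 mod 5 is 1 (check: 1 × 1 = 1 ≡ 1 (mod 5))
For equation 2: M_2 = 5, 5 ≡ 5 (mod 11), inverse of 5 mod 11 is 9 (check: 5 × 9 = 45 ≡ 1 (mod 11))
Combine: k ≡ Σ r_i×M_i×(M_i⁻¹ mod m_i) = 2×11×1 + 4×5×9 = 22 + 180 = 202
202 mod 55 = 37
k ≡ 37 (mod 55)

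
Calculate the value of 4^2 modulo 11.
2 = 2 (binary 10). Repeated squaring mod 11: 4^1 ≡ 4; 4^2 ≡ 4² = 16 ≡ 5. So 4^2 ≡ 5 (mod 11).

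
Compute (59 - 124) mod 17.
3

(59 - 124) = -65
-65 mod 17 = 3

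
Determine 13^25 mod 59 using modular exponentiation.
Using repeated squaring. 25 = 16 + 8 + 1 (binary 11001). Repeated squaring mod 59: 13^1 ≡ 13; 13^2 ≡ 13² = 169 ≡ 51; 13^4 ≡ 51² = 2601 ≡ 5; 13^8 ≡ 5² = 25 ≡ 25; 13^16 ≡ 25² = 625 ≡ 35. Multiply: 13^25 = 13^16 × 13^8 × 13^1 ≡ 35 × 25 × 13 (mod 59): 35 × 25 = 875 ≡ 49; 49 × 13 = 637 ≡ 47. So 13^25 ≡ 47 (mod 59).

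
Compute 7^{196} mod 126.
7

Using successive squaring:
Binary expansion of 196: 11000100
Powers of 7 mod 126 (each is the square of the previous):
  7^1 ≡ 7 (mod 126)
  7^2 ≡ 7² = 49 ≡ 49 (mod 126)
  7^4 ≡ 49² = 2401 ≡ 7 (mod 126)
  7^8 ≡ 7² = 49 ≡ 49 (mod 126)
  7^16 ≡ 49² = 2401 ≡ 7 (mod 126)
  7^32 ≡ 7² = 49 ≡ 49 (mod 126)
  7^64 ≡ 49² = 2401 ≡ 7 (mod 126)
  7^128 ≡ 7² = 49 ≡ 49 (mod 126)
196 = 128 + 64 + 4, so 7^196 = 7^128 × 7^64 × 7^4 ≡ 49 × 7 × 7 (mod 126)
Multiplying step by step:
  49 × 7 = 343 ≡ 91 (mod 126)
  91 × 7 = 637 ≡ 7 (mod 126)
Result: 7^196 ≡ 7 (mod 126)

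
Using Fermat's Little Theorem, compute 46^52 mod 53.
By Fermat's Little Theorem, 46^{52} ≡ 1 (mod 53) since 53 is prime and gcd(46, 53) = 1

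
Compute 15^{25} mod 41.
27

Using successive squaring:
Binary expansion of 25: 11001
Powers of 15 mod 41 (each is the square of the previous):
  15^1 ≡ 15 (mod 41)
  15^2 ≡ 15² = 225 ≡ 20 (mod 41)
  15^4 ≡ 20² = 400 ≡ 31 (mod 41)
  15^8 ≡ 31² = 961 ≡ 18 (mod 41)
  15^16 ≡ 18² = 324 ≡ 37 (mod 41)
25 = 16 + 8 + 1, so 15^25 = 15^16 × 15^8 × 15^1 ≡ 37 × 18 × 15 (mod 41)
Multiplying step by step:
  37 × 18 = 666 ≡ 10 (mod 41)
  10 × 15 = 150 ≡ 27 (mod 41)
Result: 15^25 ≡ 27 (mod 41)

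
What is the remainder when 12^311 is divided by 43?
Using Fermat: 12^{42} ≡ 1 (mod 43). 311 ≡ 17 (mod 42). So 12^{311} ≡ 12^{17} ≡ 30 (mod 43)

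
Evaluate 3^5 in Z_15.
5 = 4 + 1 (binary 101). Repeated squaring mod 15: 3^1 ≡ 3; 3^2 ≡ 3² = 9 ≡ 9; 3^4 ≡ 9² = 81 ≡ 6. Multiply: 3^5 = 3^4 × 3^1 ≡ 6 × 3 (mod 15): 6 × 3 = 18 ≡ 3. So 3^5 ≡ 3 (mod 15).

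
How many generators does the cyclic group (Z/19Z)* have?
6

The number of primitive roots modulo p is φ(p-1) = φ(18)
φ(18) = 6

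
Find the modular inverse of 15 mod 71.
15^(-1) ≡ 19 (mod 71). Verification: 15 × 19 = 285 ≡ 1 (mod 71)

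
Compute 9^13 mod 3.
Using repeated squaring. 9 ≡ 0 (mod 3). 13 = 8 + 4 + 1 (binary 1101). Repeated squaring mod 3: 0^1 ≡ 0; 0^2 ≡ 0² = 0 ≡ 0; 0^4 ≡ 0² = 0 ≡ 0; 0^8 ≡ 0² = 0 ≡ 0. Multiply: 9^13 ≡ 0^8 × 0^4 × 0^1 ≡ 0 × 0 × 0 (mod 3): 0 × 0 = 0 ≡ 0; 0 × 0 = 0 ≡ 0. So 9^13 ≡ 0 (mod 3).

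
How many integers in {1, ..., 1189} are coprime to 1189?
1120

Prime factorization: 1189 = 29 × 41
Using the formula φ(n) = n × Π(1 - 1/p) for each prime factor p:
φ(1189) = 1189 × (1 - 1/29) × (1 - 1/41)
φ(1189) = 1120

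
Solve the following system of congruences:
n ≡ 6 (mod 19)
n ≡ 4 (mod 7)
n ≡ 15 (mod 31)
3084

Using the Chinese Remainder Theorem:
M = product of moduli = 4123
For equation 1: M_1 = 217, 217 ≡ 8 (mod 19), inverse of 217 mod 19 is 12 (check: 8 × 12 = 96 ≡ 1 (mod 19))
For equation 2: M_2 = 589, 589 ≡ 1 (mod 7), inverse of 589 mod 7 is 1 (check: 1 × 1 = 1 ≡ 1 (mod 7))
For equation 3: M_3 = 133, 133 ≡ 9 (mod 31), inverse of 133 mod 31 is 7 (check: 9 × 7 = 63 ≡ 1 (mod 31))
Combine: n ≡ Σ r_i×M_i×(M_i⁻¹ mod m_i) = 6×217×12 + 4×589×1 + 15×133×7 = 15624 + 2356 + 13965 = 31945
31945 mod 4123 = 3084
n ≡ 3084 (mod 4123)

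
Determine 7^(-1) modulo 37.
7^(-1) ≡ 16 (mod 37). Verification: 7 × 16 = 112 ≡ 1 (mod 37)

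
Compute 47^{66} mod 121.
3

Using successive squaring:
Binary expansion of 66: 1000010
Powers of 47 mod 121 (each is the square of the previous):
  47^1 ≡ 47 (mod 121)
  47^2 ≡ 47² = 2209 ≡ 31 (mod 121)
  47^4 ≡ 31² = 961 ≡ 114 (mod 121)
  47^8 ≡ 114² = 12996 ≡ 49 (mod 121)
  47^16 ≡ 49² = 2401 ≡ 102 (mod 121)
  47^32 ≡ 102² = 10404 ≡ 119 (mod 121)
  47^64 ≡ 119² = 14161 ≡ 4 (mod 121)
66 = 64 + 2, so 47^66 = 47^64 × 47^2 ≡ 4 × 31 (mod 121)
Multiplying step by step:
  4 × 31 = 124 ≡ 3 (mod 121)
Result: 47^66 ≡ 3 (mod 121)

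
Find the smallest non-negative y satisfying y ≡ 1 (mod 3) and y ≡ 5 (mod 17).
M = 3 × 17 = 51. M₁ = 17, y₁ ≡ 2 (mod 3). M₂ = 3, y₂ ≡ 6 (mod 17). y = 1×17×2 + 5×3×6 ≡ 22 (mod 51)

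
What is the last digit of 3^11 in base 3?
Using repeated squaring. 3 ≡ 0 (mod 3). 11 = 8 + 2 + 1 (binary 1011). Repeated squaring mod 3: 0^1 ≡ 0; 0^2 ≡ 0² = 0 ≡ 0; 0^4 ≡ 0² = 0 ≡ 0; 0^8 ≡ 0² = 0 ≡ 0. Multiply: 3^11 ≡ 0^8 × 0^2 × 0^1 ≡ 0 × 0 × 0 (mod 3): 0 × 0 = 0 ≡ 0; 0 × 0 = 0 ≡ 0. So 3^11 ≡ 0 (mod 3).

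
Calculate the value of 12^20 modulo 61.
Using repeated squaring. 20 = 16 + 4 (binary 10100). Repeated squaring mod 61: 12^1 ≡ 12; 12^2 ≡ 12² = 144 ≡ 22; 12^4 ≡ 22² = 484 ≡ 57; 12^8 ≡ 57² = 3249 ≡ 16; 12^16 ≡ 16² = 256 ≡ 12. Multiply: 12^20 = 12^16 × 12^4 ≡ 12 × 57 (mod 61): 12 × 57 = 684 ≡ 13. So 12^20 ≡ 13 (mod 61).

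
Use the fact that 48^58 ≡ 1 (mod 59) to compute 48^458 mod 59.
By Fermat: 48^{58} ≡ 1 (mod 59). 458 = 7×58 + 52. So 48^{458} ≡ 48^{52} ≡ 35 (mod 59)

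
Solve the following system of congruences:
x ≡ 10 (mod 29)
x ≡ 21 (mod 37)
909

Using the Chinese Remainder Theorem:
M = product of moduli = 1073
For equation 1: M_1 = 37, 37 ≡ 8 (mod 29), inverse of 37 mod 29 is 11 (check: 8 × 11 = 88 ≡ 1 (mod 29))
For equation 2: M_2 = 29, 29 ≡ 29 (mod 37), inverse of 29 mod 37 is 23 (check: 29 × 23 = 667 ≡ 1 (mod 37))
Combine: x ≡ Σ r_i×M_i×(M_i⁻¹ mod m_i) = 10×37×11 + 21×29×23 = 4070 + 14007 = 18077
18077 mod 1073 = 909
x ≡ 909 (mod 1073)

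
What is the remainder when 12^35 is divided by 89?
Using repeated squaring. 35 = 32 + 2 + 1 (binary 100011). Repeated squaring mod 89: 12^1 ≡ 12; 12^2 ≡ 12² = 144 ≡ 55; 12^4 ≡ 55² = 3025 ≡ 88; 12^8 ≡ 88² = 7744 ≡ 1; 12^16 ≡ 1² = 1 ≡ 1; 12^32 ≡ 1² = 1 ≡ 1. Multiply: 12^35 = 12^32 × 12^2 × 12^1 ≡ 1 × 55 × 12 (mod 89): 1 × 55 = 55 ≡ 55; 55 × 12 = 660 ≡ 37. So 12^35 ≡ 37 (mod 89).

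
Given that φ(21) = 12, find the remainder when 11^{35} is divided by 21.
By Euler: 11^{12} ≡ 1 (mod 21) since gcd(11, 21) = 1. 35 = 2×12 + 11. So 11^{35} ≡ 11^{11} ≡ 2 (mod 21)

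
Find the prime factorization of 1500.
2^2 × 3 × 5^3

Divide by primes starting from smallest:
1500 ÷ 2 = 750
750 ÷ 2 = 375
375 ÷ 3 = 125
125 ÷ 5 = 25
25 ÷ 5 = 5
5 ÷ 5 = 1

1500 = 2^2 × 3 × 5^3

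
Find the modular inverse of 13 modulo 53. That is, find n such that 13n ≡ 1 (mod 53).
49

Using Extended Euclidean Algorithm:
gcd(13, 53) = 1
Bezout coefficients: 13 × -4 + 53 × 1 = 1
So 13 × -4 ≡ 1 (mod 53)
The inverse is -4 mod 53 = 49
Verification: 13 × 49 = 637 = 12 × 53 + 1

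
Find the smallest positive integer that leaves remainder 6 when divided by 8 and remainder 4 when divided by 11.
M = 8 × 11 = 88. M₁ = 11, y₁ ≡ 3 (mod 8). M₂ = 8, y₂ ≡ 7 (mod 11). n = 6×11×3 + 4×8×7 ≡ 70 (mod 88). The smallest positive such number is 70.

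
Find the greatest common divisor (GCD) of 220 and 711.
1

Using the Euclidean algorithm:
220 = 0 × 711 + 220
711 = 3 × 220 + 51
220 = 4 × 51 + 16
51 = 3 × 16 + 3
16 = 5 × 3 + 1
3 = 3 × 1 + 0

GCD(220, 711) = 1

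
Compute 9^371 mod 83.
Using Fermat: 9^{82} ≡ 1 (mod 83). 371 ≡ 43 (mod 82). So 9^{371} ≡ 9^{43} ≡ 81 (mod 83)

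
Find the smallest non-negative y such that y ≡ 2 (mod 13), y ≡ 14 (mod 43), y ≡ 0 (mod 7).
2121

Using the Chinese Remainder Theorem:
M = product of moduli = 3913
For equation 1: M_1 = 301, 301 ≡ 2 (mod 13), inverse of 301 mod 13 is 7 (check: 2 × 7 = 14 ≡ 1 (mod 13))
For equation 2: M_2 = 91, 91 ≡ 5 (mod 43), inverse of 91 mod 43 is 26 (check: 5 × 26 = 130 ≡ 1 (mod 43))
For equation 3: M_3 = 559, 559 ≡ 6 (mod 7), inverse of 559 mod 7 is 6 (check: 6 × 6 = 36 ≡ 1 (mod 7))
Combine: y ≡ Σ r_i×M_i×(M_i⁻¹ mod m_i) = 2×301×7 + 14×91×26 + 0×559×6 = 4214 + 33124 + 0 = 37338
37338 mod 3913 = 2121
y ≡ 2121 (mod 3913)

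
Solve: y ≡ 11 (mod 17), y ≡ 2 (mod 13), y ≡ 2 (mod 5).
M = 17 × 13 × 5 = 1105. M₁ = 65, y₁ ≡ 11 (mod 17). M₂ = 85, y₂ ≡ 2 (mod 13). M₃ = 221, y₃ ≡ 1 (mod 5). y = 11×65×11 + 2×85×2 + 2×221×1 ≡ 912 (mod 1105)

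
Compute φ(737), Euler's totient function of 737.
660

Prime factorization: 737 = 11 × 67
Using the formula φ(n) = n × Π(1 - 1/p) for each prime factor p:
φ(737) = 737 × (1 - 1/11) × (1 - 1/67)
φ(737) = 660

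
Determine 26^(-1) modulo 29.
26^(-1) ≡ 19 (mod 29). Verification: 26 × 19 = 494 ≡ 1 (mod 29)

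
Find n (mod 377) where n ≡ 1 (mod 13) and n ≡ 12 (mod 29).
M = 13 × 29 = 377. M₁ = 29, y₁ ≡ 9 (mod 13). M₂ = 13, y₂ ≡ 9 (mod 29). n = 1×29×9 + 12×13×9 ≡ 157 (mod 377)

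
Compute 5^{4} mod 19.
17

Using successive squaring:
Binary expansion of 4: 100
Powers of 5 mod 19 (each is the square of the previous):
  5^1 ≡ 5 (mod 19)
  5^2 ≡ 5² = 25 ≡ 6 (mod 19)
  5^4 ≡ 6² = 36 ≡ 17 (mod 19)
4 is a power of 2, so 5^4 is the last square: ≡ 17 (mod 19)
Result: 5^4 ≡ 17 (mod 19)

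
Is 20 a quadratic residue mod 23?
By Euler's criterion: 20^{11} ≡ 22 (mod 23). Since this equals -1 (≡ 22), 20 is not a QR.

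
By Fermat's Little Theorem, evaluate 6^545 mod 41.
By Fermat: 6^{40} ≡ 1 (mod 41). 545 ≡ 25 (mod 40). So 6^{545} ≡ 6^{25} ≡ 14 (mod 41)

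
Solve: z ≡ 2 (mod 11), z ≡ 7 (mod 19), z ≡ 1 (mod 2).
M = 11 × 19 × 2 = 418. M₁ = 38, y₁ ≡ 9 (mod 11). M₂ = 22, y₂ ≡ 13 (mod 19). M₃ = 209, y₃ ≡ 1 (mod 2). z = 2×38×9 + 7×22×13 + 1×209×1 ≡ 387 (mod 418)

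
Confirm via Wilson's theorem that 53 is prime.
(52)! mod 53 = 52. Since this equals -1 (mod 53), Wilson confirms 53 is prime.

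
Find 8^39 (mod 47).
Using repeated squaring. 39 = 32 + 4 + 2 + 1 (binary 100111). Repeated squaring mod 47: 8^1 ≡ 8; 8^2 ≡ 8² = 64 ≡ 17; 8^4 ≡ 17² = 289 ≡ 7; 8^8 ≡ 7² = 49 ≡ 2; 8^16 ≡ 2² = 4 ≡ 4; 8^32 ≡ 4² = 16 ≡ 16. Multiply: 8^39 = 8^32 × 8^4 × 8^2 × 8^1 ≡ 16 × 7 × 17 × 8 (mod 47): 16 × 7 = 112 ≡ 18; 18 × 17 = 306 ≡ 24; 24 × 8 = 192 ≡ 4. So 8^39 ≡ 4 (mod 47).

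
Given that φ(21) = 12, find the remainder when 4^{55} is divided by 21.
By Euler: 4^{12} ≡ 1 (mod 21) since gcd(4, 21) = 1. 55 = 4×12 + 7. So 4^{55} ≡ 4^{7} ≡ 4 (mod 21)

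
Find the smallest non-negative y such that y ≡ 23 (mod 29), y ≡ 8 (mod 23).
284

Using the Chinese Remainder Theorem:
M = product of moduli = 667
For equation 1: M_1 = 23, 23 ≡ 23 (mod 29), inverse of 23 mod 29 is 24 (check: 23 × 24 = 552 ≡ 1 (mod 29))
For equation 2: M_2 = 29, 29 ≡ 6 (mod 23), inverse of 29 mod 23 is 4 (check: 6 × 4 = 24 ≡ 1 (mod 23))
Combine: y ≡ Σ r_i×M_i×(M_i⁻¹ mod m_i) = 23×23×24 + 8×29×4 = 12696 + 928 = 13624
13624 mod 667 = 284
y ≡ 284 (mod 667)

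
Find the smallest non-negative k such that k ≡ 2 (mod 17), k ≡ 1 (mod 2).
19

Using the Chinese Remainder Theorem:
M = product of moduli = 34
For equation 1: M_1 = 2, 2 ≡ 2 (mod 17), inverse of 2 mod 17 is 9 (check: 2 × 9 = 18 ≡ 1 (mod 17))
For equation 2: M_2 = 17, 17 ≡ 1 (mod 2), inverse of 17 mod 2 is 1 (check: 1 × 1 = 1 ≡ 1 (mod 2))
Combine: k ≡ Σ r_i×M_i×(M_i⁻¹ mod m_i) = 2×2×9 + 1×17×1 = 36 + 17 = 53
53 mod 34 = 19
k ≡ 19 (mod 34)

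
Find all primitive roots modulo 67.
Primitive roots mod 67: {2, 7, 11, 12, 13, 18, 20, 28, 31, 32, 34, 41, 44, 46, 48, 50, 51, 57, 61, 63}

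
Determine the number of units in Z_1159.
1080

Prime factorization: 1159 = 19 × 61
Using the formula φ(n) = n × Π(1 - 1/p) for each prime factor p:
φ(1159) = 1159 × (1 - 1/19) × (1 - 1/61)
φ(1159) = 1080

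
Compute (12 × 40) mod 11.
7

(12 × 40) = 480
480 mod 11 = 7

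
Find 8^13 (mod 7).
Using Fermat: 8^{6} ≡ 1 (mod 7). 13 ≡ 1 (mod 6). So 8^{13} ≡ 8^{1} ≡ 1 (mod 7)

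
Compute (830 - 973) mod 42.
25

(830 - 973) = -143
-143 mod 42 = 25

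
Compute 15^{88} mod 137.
50

Using successive squaring:
Binary expansion of 88: 1011000
Powers of 15 mod 137 (each is the square of the previous):
  15^1 ≡ 15 (mod 137)
  15^2 ≡ 15² = 225 ≡ 88 (mod 137)
  15^4 ≡ 88² = 7744 ≡ 72 (mod 137)
  15^8 ≡ 72² = 5184 ≡ 115 (mod 137)
  15^16 ≡ 115² = 13225 ≡ 73 (mod 137)
  15^32 ≡ 73² = 5329 ≡ 123 (mod 137)
  15^64 ≡ 123² = 15129 ≡ 59 (mod 137)
88 = 64 + 16 + 8, so 15^88 = 15^64 × 15^16 × 15^8 ≡ 59 × 73 × 115 (mod 137)
Multiplying step by step:
  59 × 73 = 4307 ≡ 60 (mod 137)
  60 × 115 = 6900 ≡ 50 (mod 137)
Result: 15^88 ≡ 50 (mod 137)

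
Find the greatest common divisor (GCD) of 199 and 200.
1

Using the Euclidean algorithm:
199 = 0 × 200 + 199
200 = 1 × 199 + 1
199 = 199 × 1 + 0

GCD(199, 200) = 1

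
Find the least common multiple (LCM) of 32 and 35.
1120

First find GCD(32, 35) using the Euclidean algorithm:
32 = 0 × 35 + 32
35 = 1 × 32 + 3
32 = 10 × 3 + 2
3 = 1 × 2 + 1
2 = 2 × 1 + 0
GCD(32, 35) = 1

LCM formula: LCM(a, b) = (a × b) / GCD(a, b)
LCM(32, 35) = (32 × 35) / 1
LCM(32, 35) = 1120 / 1
LCM(32, 35) = 1120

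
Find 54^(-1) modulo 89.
61

Using Extended Euclidean Algorithm:
gcd(54, 89) = 1
Bezout coefficients: 54 × -28 + 89 × 17 = 1
So 54 × -28 ≡ 1 (mod 89)
The inverse is -28 mod 89 = 61
Verification: 54 × 61 = 3294 = 37 × 89 + 1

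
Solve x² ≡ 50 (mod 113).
The square roots of 50 mod 113 are 29 and 84. Verify: 29² = 841 ≡ 50 (mod 113)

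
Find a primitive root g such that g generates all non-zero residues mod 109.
p - 1 = 108 has prime divisors 2, 3. h is a primitive root mod 109 iff h^(108/q) ≢ 1 (mod 109) for each such q.
h = 2: 2^54 ≡ 108, 2^36 ≡ 1 (mod 109); 2^36 ≡ 1, so not a primitive root.
h = 3: 3^54 ≡ 1, 3^36 ≡ 63 (mod 109); 3^54 ≡ 1, so not a primitive root.
h = 4: 4^54 ≡ 1, 4^36 ≡ 1 (mod 109); 4^54 ≡ 1, so not a primitive root.
h = 5: 5^54 ≡ 1, 5^36 ≡ 63 (mod 109); 5^54 ≡ 1, so not a primitive root.
h = 6: 6^54 ≡ 108, 6^36 ≡ 63 (mod 109); none is 1, so 6 has order 108 and is a primitive root.
The smallest primitive root mod 109 is g = 6.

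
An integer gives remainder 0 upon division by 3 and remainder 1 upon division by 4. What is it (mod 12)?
M = 3 × 4 = 12. M₁ = 4, y₁ ≡ 1 (mod 3). M₂ = 3, y₂ ≡ 3 (mod 4). z = 0×4×1 + 1×3×3 ≡ 9 (mod 12). The smallest positive such number is 9.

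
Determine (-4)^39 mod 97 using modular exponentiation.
Using repeated squaring. (-4) ≡ 93 (mod 97). 39 = 32 + 4 + 2 + 1 (binary 100111). Repeated squaring mod 97: 93^1 ≡ 93; 93^2 ≡ 93² = 8649 ≡ 16; 93^4 ≡ 16² = 256 ≡ 62; 93^8 ≡ 62² = 3844 ≡ 61; 93^16 ≡ 61² = 3721 ≡ 35; 93^32 ≡ 35² = 1225 ≡ 61. Multiply: (-4)^39 ≡ 93^32 × 93^4 × 93^2 × 93^1 ≡ 61 × 62 × 16 × 93 (mod 97): 61 × 62 = 3782 ≡ 96; 96 × 16 = 1536 ≡ 81; 81 × 93 = 7533 ≡ 64. So (-4)^39 ≡ 64 (mod 97).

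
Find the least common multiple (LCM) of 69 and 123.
2829

First find GCD(69, 123) using the Euclidean algorithm:
69 = 0 × 123 + 69
123 = 1 × 69 + 54
69 = 1 × 54 + 15
54 = 3 × 15 + 9
15 = 1 × 9 + 6
9 = 1 × 6 + 3
6 = 2 × 3 + 0
GCD(69, 123) = 3

LCM formula: LCM(a, b) = (a × b) / GCD(a, b)
LCM(69, 123) = (69 × 123) / 3
LCM(69, 123) = 8487 / 3
LCM(69, 123) = 2829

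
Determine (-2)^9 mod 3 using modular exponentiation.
(-2) ≡ 1 (mod 3). 9 = 8 + 1 (binary 1001). Repeated squaring mod 3: 1^1 ≡ 1; 1^2 ≡ 1² = 1 ≡ 1; 1^4 ≡ 1² = 1 ≡ 1; 1^8 ≡ 1² = 1 ≡ 1. Multiply: (-2)^9 ≡ 1^8 × 1^1 ≡ 1 × 1 (mod 3): 1 × 1 = 1 ≡ 1. So (-2)^9 ≡ 1 (mod 3).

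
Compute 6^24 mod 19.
Using Fermat: 6^{18} ≡ 1 (mod 19). 24 ≡ 6 (mod 18). So 6^{24} ≡ 6^{6} ≡ 11 (mod 19)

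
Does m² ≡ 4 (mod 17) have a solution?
By Euler's criterion: 4^{8} ≡ 1 (mod 17). Since this equals 1, 4 is a QR.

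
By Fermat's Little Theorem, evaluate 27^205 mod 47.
By Fermat: 27^{46} ≡ 1 (mod 47). 205 = 4×46 + 21. So 27^{205} ≡ 27^{21} ≡ 2 (mod 47)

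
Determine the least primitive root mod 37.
p - 1 = 36 has prime divisors 2, 3. h is a primitive root mod 37 iff h^(36/q) ≢ 1 (mod 37) for each such q.
h = 2: 2^18 ≡ 36, 2^12 ≡ 26 (mod 37); none is 1, so 2 has order 36 and is a primitive root.
The smallest primitive root mod 37 is g = 2.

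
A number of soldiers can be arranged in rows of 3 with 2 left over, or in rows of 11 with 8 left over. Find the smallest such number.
M = 3 × 11 = 33. M₁ = 11, y₁ ≡ 2 (mod 3). M₂ = 3, y₂ ≡ 4 (mod 11). r = 2×11×2 + 8×3×4 ≡ 8 (mod 33). The smallest positive such number is 8.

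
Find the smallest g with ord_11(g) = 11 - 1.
p - 1 = 10 has prime divisors 2, 5. h is a primitive root mod 11 iff h^(10/q) ≢ 1 (mod 11) for each such q.
h = 2: 2^5 ≡ 10, 2^2 ≡ 4 (mod 11); none is 1, so 2 has order 10 and is a primitive root.
The smallest primitive root mod 11 is g = 2.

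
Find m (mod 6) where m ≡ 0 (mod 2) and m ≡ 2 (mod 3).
M = 2 × 3 = 6. M₁ = 3, y₁ ≡ 1 (mod 2). M₂ = 2, y₂ ≡ 2 (mod 3). m = 0×3×1 + 2×2×2 ≡ 2 (mod 6)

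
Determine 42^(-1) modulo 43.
42^(-1) ≡ 42 (mod 43). Verification: 42 × 42 = 1764 ≡ 1 (mod 43)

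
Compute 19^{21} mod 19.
0

Using successive squaring:
Binary expansion of 21: 10101
Powers of 19 mod 19 (each is the square of the previous):
  19^1 ≡ 0 (mod 19)
  19^2 ≡ 0² = 0 ≡ 0 (mod 19)
  19^4 ≡ 0² = 0 ≡ 0 (mod 19)
  19^8 ≡ 0² = 0 ≡ 0 (mod 19)
  19^16 ≡ 0² = 0 ≡ 0 (mod 19)
21 = 16 + 4 + 1, so 19^21 = 19^16 × 19^4 × 19^1 ≡ 0 × 0 × 0 (mod 19)
Multiplying step by step:
  0 × 0 = 0 ≡ 0 (mod 19)
  0 × 0 = 0 ≡ 0 (mod 19)
Result: 19^21 ≡ 0 (mod 19)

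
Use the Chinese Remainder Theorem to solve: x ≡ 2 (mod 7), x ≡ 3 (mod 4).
M = 7 × 4 = 28. M₁ = 4, y₁ ≡ 2 (mod 7). M₂ = 7, y₂ ≡ 3 (mod 4). x = 2×4×2 + 3×7×3 ≡ 23 (mod 28)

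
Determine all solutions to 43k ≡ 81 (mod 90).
27

Since gcd(43, 90) = 1 divides 81, a solution exists.
Multiply both sides by the inverse of 43 mod 90:
  43^(-1) mod 90 = 67
  x ≡ 67 × 81 ≡ 5427 ≡ 27 (mod 90)
Verification: 43 × 27 = 1161 = 12 × 90 + 81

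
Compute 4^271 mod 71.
Using Fermat: 4^{70} ≡ 1 (mod 71). 271 ≡ 61 (mod 70). So 4^{271} ≡ 4^{61} ≡ 6 (mod 71)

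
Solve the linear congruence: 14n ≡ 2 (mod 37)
16

Since gcd(14, 37) = 1 divides 2, a solution exists.
Multiply both sides by the inverse of 14 mod 37:
  14^(-1) mod 37 = 8
  x ≡ 8 × 2 ≡ 16 ≡ 16 (mod 37)
Verification: 14 × 16 = 224 = 6 × 37 + 2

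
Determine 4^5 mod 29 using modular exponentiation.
5 = 4 + 1 (binary 101). Repeated squaring mod 29: 4^1 ≡ 4; 4^2 ≡ 4² = 16 ≡ 16; 4^4 ≡ 16² = 256 ≡ 24. Multiply: 4^5 = 4^4 × 4^1 ≡ 24 × 4 (mod 29): 24 × 4 = 96 ≡ 9. So 4^5 ≡ 9 (mod 29).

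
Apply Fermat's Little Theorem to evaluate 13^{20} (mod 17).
1

By Fermat's Little Theorem, a^(p-1) ≡ 1 (mod p) for prime p and gcd(a, p) = 1
Here p = 17, so 13^16 ≡ 1 (mod 17)
We can reduce the exponent: 20 mod 16 = 4
So 13^20 ≡ 13^4 (mod 17)
Computing: 13^4 mod 17 = 1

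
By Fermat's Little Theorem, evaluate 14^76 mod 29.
By Fermat: 14^{28} ≡ 1 (mod 29). 76 = 2×28 + 20. So 14^{76} ≡ 14^{20} ≡ 24 (mod 29)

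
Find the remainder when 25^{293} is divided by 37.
By Fermat: 25^{36} ≡ 1 (mod 37). 293 = 8×36 + 5. So 25^{293} ≡ 25^{5} ≡ 30 (mod 37)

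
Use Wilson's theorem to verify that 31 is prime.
(30)! mod 31 = 30. Since this equals -1 (mod 31), Wilson confirms 31 is prime.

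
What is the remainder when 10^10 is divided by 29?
10 = 8 + 2 (binary 1010). Repeated squaring mod 29: 10^1 ≡ 10; 10^2 ≡ 10² = 100 ≡ 13; 10^4 ≡ 13² = 169 ≡ 24; 10^8 ≡ 24² = 576 ≡ 25. Multiply: 10^10 = 10^8 × 10^2 ≡ 25 × 13 (mod 29): 25 × 13 = 325 ≡ 6. So 10^10 ≡ 6 (mod 29).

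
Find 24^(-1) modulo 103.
73

Using Extended Euclidean Algorithm:
gcd(24, 103) = 1
Bezout coefficients: 24 × -30 + 103 × 7 = 1
So 24 × -30 ≡ 1 (mod 103)
The inverse is -30 mod 103 = 73
Verification: 24 × 73 = 1752 = 17 × 103 + 1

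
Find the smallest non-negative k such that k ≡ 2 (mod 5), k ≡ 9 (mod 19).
47

Using the Chinese Remainder Theorem:
M = product of moduli = 95
For equation 1: M_1 = 19, 19 ≡ 4 (mod 5), inverse of 19 mod 5 is 4 (check: 4 × 4 = 16 ≡ 1 (mod 5))
For equation 2: M_2 = 5, 5 ≡ 5 (mod 19), inverse of 5 mod 19 is 4 (check: 5 × 4 = 20 ≡ 1 (mod 19))
Combine: k ≡ Σ r_i×M_i×(M_i⁻¹ mod m_i) = 2×19×4 + 9×5×4 = 152 + 180 = 332
332 mod 95 = 47
k ≡ 47 (mod 95)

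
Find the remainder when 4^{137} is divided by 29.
By Fermat: 4^{28} ≡ 1 (mod 29). 137 = 4×28 + 25. So 4^{137} ≡ 4^{25} ≡ 5 (mod 29)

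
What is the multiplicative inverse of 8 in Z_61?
8^(-1) ≡ 23 (mod 61). Verification: 8 × 23 = 184 ≡ 1 (mod 61)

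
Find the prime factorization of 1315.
5 × 263

Divide by primes starting from smallest:
1315 ÷ 5 = 263
263 ÷ 263 = 1

1315 = 5 × 263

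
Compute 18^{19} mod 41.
16

Using successive squaring:
Binary expansion of 19: 10011
Powers of 18 mod 41 (each is the square of the previous):
  18^1 ≡ 18 (mod 41)
  18^2 ≡ 18² = 324 ≡ 37 (mod 41)
  18^4 ≡ 37² = 1369 ≡ 16 (mod 41)
  18^8 ≡ 16² = 256 ≡ 10 (mod 41)
  18^16 ≡ 10² = 100 ≡ 18 (mod 41)
19 = 16 + 2 + 1, so 18^19 = 18^16 × 18^2 × 18^1 ≡ 18 × 37 × 18 (mod 41)
Multiplying step by step:
  18 × 37 = 666 ≡ 10 (mod 41)
  10 × 18 = 180 ≡ 16 (mod 41)
Result: 18^19 ≡ 16 (mod 41)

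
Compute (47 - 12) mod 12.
11

(47 - 12) = 35
35 mod 12 = 11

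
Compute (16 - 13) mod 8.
3

(16 - 13) = 3
3 mod 8 = 3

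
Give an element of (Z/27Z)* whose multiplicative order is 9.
4 has order 9 mod 27 since 4^{9} ≡ 1 (mod 27) and no smaller power works.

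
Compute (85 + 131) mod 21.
6

(85 + 131) = 216
216 mod 21 = 6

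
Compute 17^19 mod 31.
Using repeated squaring. 19 = 16 + 2 + 1 (binary 10011). Repeated squaring mod 31: 17^1 ≡ 17; 17^2 ≡ 17² = 289 ≡ 10; 17^4 ≡ 10² = 100 ≡ 7; 17^8 ≡ 7² = 49 ≡ 18; 17^16 ≡ 18² = 324 ≡ 14. Multiply: 17^19 = 17^16 × 17^2 × 17^1 ≡ 14 × 10 × 17 (mod 31): 14 × 10 = 140 ≡ 16; 16 × 17 = 272 ≡ 24. So 17^19 ≡ 24 (mod 31).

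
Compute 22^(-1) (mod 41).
22^(-1) ≡ 28 (mod 41). Verification: 22 × 28 = 616 ≡ 1 (mod 41)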